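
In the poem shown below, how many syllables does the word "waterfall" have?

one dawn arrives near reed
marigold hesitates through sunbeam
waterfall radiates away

3

"waterfall" has 3 syllables.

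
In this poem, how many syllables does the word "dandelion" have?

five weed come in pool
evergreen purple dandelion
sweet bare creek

4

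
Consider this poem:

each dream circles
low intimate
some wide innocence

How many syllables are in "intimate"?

3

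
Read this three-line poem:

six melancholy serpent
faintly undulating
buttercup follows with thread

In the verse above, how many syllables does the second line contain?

The second line: "faintly undulating": 2+4 = 6

6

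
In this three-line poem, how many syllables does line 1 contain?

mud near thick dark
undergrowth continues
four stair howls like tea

Line 1: "mud near thick dark": 1+1+1+1 = 4

4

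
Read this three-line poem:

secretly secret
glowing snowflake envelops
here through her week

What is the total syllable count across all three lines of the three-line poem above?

16

Line 1: "secretly secret": 3+2 = 5
Line 2: "glowing snowflake envelops": 2+2+3 = 7
Line 3: "here through her week": 1+1+1+1 = 4
Total: 5 + 7 + 4 = 16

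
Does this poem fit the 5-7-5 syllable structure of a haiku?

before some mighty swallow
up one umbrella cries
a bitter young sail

No

Line 1: before(2) + some(1) + mighty(2) + swallow(2) = 7 (expected 5)
Line 2: up(1) + one(1) + umbrella(3) + cries(1) = 6 (expected 7)
Line 3: a(1) + bitter(2) + young(1) + sail(1) = 5 ✓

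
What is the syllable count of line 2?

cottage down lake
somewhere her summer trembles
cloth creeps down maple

7

Line 2: somewhere(2) + her(1) + summer(2) + trembles(2) = 7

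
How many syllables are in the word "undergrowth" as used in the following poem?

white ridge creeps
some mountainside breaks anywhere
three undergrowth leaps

"undergrowth" has 3 syllables.

3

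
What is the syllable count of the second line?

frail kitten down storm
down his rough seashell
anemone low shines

The second line: down(1) + his(1) + rough(1) + seashell(2) = 5

5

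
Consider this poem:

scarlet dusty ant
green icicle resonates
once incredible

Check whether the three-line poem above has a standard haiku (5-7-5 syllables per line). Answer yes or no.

Yes

Line 1: scarlet(2) + dusty(2) + ant(1) = 5 ✓
Line 2: green(1) + icicle(3) + resonates(3) = 7 ✓
Line 3: once(1) + incredible(4) = 5 ✓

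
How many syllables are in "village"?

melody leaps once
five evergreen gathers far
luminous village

2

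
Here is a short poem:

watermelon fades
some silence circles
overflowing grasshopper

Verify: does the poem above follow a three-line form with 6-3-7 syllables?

No

Line 1: watermelon (4), fades (1) → 5 (expected 6)
Line 2: some (1), silence (2), circles (2) → 5 (expected 3)
Line 3: overflowing (4), grasshopper (3) → 7 ✓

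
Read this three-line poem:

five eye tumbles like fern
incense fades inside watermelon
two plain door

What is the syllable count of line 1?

6

Line 1: five (1), eye (1), tumbles (2), like (1), fern (1) → 6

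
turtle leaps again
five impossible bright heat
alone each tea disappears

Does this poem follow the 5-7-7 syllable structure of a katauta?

Line 1: "turtle leaps again": 2+1+2 = 5 ✓
Line 2: "five impossible bright heat": 1+4+1+1 = 7 ✓
Line 3: "alone each tea disappears": 2+1+1+3 = 7 ✓

Yes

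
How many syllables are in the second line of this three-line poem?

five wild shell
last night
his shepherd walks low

2

The second line: last (1), night (1) → 2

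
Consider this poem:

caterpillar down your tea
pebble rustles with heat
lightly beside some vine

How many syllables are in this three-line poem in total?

Line 1: caterpillar(4) + down(1) + your(1) + tea(1) = 7
Line 2: pebble(2) + rustles(2) + with(1) + heat(1) = 6
Line 3: lightly(2) + beside(2) + some(1) + vine(1) = 6
Total: 7 + 6 + 6 = 19

19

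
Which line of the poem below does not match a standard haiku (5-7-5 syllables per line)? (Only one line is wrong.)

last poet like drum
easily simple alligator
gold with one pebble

Line 1: last(1) + poet(2) + like(1) + drum(1) = 5 ✓
Line 2: easily(3) + simple(2) + alligator(4) = 9 (expected 7)
Line 3: gold(1) + with(1) + one(1) + pebble(2) = 5 ✓

Line 2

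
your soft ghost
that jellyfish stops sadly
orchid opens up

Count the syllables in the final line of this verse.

5

The final line: orchid(2) + opens(2) + up(1) = 5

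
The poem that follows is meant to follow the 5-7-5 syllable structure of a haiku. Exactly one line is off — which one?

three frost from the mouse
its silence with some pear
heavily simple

The second line

Line 1: three(1) + frost(1) + from(1) + the(1) + mouse(1) = 5 ✓
Line 2: its(1) + silence(2) + with(1) + some(1) + pear(1) = 6 (expected 7)
Line 3: heavily(3) + simple(2) = 5 ✓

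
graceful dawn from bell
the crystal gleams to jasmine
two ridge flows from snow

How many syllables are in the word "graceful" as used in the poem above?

2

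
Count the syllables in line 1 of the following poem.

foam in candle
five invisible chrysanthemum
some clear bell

4

Line 1: foam (1), in (1), candle (2) → 4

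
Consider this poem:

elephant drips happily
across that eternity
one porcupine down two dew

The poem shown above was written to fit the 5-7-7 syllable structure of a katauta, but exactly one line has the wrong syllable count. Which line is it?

Line 1

Line 1: "elephant drips happily": 3+1+3 = 7 (expected 5)
Line 2: "across that eternity": 2+1+4 = 7 ✓
Line 3: "one porcupine down two dew": 1+3+1+1+1 = 7 ✓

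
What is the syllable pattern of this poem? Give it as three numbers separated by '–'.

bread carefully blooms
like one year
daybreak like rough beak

Line 1: "bread carefully blooms": 1+3+1 = 5
Line 2: "like one year": 1+1+1 = 3
Line 3: "daybreak like rough beak": 2+1+1+1 = 5

5–3–5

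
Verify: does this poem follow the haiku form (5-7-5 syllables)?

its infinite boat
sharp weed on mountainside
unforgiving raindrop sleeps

Line 1: its (1), infinite (3), boat (1) → 5 ✓
Line 2: sharp (1), weed (1), on (1), mountainside (3) → 6 (expected 7)
Line 3: unforgiving (4), raindrop (2), sleeps (1) → 7 (expected 5)

No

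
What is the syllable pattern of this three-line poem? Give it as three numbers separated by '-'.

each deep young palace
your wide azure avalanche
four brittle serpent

Line 1: "each deep young palace": 1+1+1+2 = 5
Line 2: "your wide azure avalanche": 1+1+2+3 = 7
Line 3: "four brittle serpent": 1+2+2 = 5

5-7-5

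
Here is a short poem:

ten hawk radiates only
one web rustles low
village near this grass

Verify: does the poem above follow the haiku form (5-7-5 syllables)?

No

Line 1: "ten hawk radiates only": 1+1+3+2 = 7 (expected 5)
Line 2: "one web rustles low": 1+1+2+1 = 5 (expected 7)
Line 3: "village near this grass": 2+1+1+1 = 5 ✓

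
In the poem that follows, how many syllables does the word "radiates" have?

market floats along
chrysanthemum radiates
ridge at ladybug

3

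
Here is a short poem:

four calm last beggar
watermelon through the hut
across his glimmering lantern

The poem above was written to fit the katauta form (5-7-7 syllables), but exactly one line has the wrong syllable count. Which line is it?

Line 1: "four calm last beggar": 1+1+1+2 = 5 ✓
Line 2: "watermelon through the hut": 4+1+1+1 = 7 ✓
Line 3: "across his glimmering lantern": 2+1+3+2 = 8 (expected 7)

Line 3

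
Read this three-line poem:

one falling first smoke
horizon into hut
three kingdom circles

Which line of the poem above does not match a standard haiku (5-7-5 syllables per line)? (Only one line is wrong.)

Line 1: one (1), falling (2), first (1), smoke (1) → 5 ✓
Line 2: horizon (3), into (2), hut (1) → 6 (expected 7)
Line 3: three (1), kingdom (2), circles (2) → 5 ✓

The second line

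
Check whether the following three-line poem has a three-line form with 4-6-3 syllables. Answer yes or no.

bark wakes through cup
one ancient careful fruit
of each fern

Line 1: bark(1) + wakes(1) + through(1) + cup(1) = 4 ✓
Line 2: one(1) + ancient(2) + careful(2) + fruit(1) = 6 ✓
Line 3: of(1) + each(1) + fern(1) = 3 ✓

Yes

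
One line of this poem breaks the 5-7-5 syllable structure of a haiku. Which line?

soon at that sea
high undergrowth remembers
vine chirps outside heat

The first line

Line 1: soon(1) + at(1) + that(1) + sea(1) = 4 (expected 5)
Line 2: high(1) + undergrowth(3) + remembers(3) = 7 ✓
Line 3: vine(1) + chirps(1) + outside(2) + heat(1) = 5 ✓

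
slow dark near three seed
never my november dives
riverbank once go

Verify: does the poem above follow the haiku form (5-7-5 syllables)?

Line 1: "slow dark near three seed": 1+1+1+1+1 = 5 ✓
Line 2: "never my november dives": 2+1+3+1 = 7 ✓
Line 3: "riverbank once go": 3+1+1 = 5 ✓

Yes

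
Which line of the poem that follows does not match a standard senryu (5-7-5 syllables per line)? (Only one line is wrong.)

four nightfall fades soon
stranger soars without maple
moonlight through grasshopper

Line 1: "four nightfall fades soon": 1+2+1+1 = 5 ✓
Line 2: "stranger soars without maple": 2+1+2+2 = 7 ✓
Line 3: "moonlight through grasshopper": 2+1+3 = 6 (expected 5)

Line 3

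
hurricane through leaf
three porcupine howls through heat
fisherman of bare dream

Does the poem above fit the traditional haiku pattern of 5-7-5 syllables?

No

Line 1: hurricane (3), through (1), leaf (1) → 5 ✓
Line 2: three (1), porcupine (3), howls (1), through (1), heat (1) → 7 ✓
Line 3: fisherman (3), of (1), bare (1), dream (1) → 6 (expected 5)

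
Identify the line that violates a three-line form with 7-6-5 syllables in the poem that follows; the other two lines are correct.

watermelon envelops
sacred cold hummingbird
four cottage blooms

The third line

Line 1: "watermelon envelops": 4+3 = 7 ✓
Line 2: "sacred cold hummingbird": 2+1+3 = 6 ✓
Line 3: "four cottage blooms": 1+2+1 = 4 (expected 5)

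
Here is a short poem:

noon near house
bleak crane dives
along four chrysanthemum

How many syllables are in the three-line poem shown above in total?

Line 1: noon (1), near (1), house (1) → 3
Line 2: bleak (1), crane (1), dives (1) → 3
Line 3: along (2), four (1), chrysanthemum (4) → 7
Total: 3 + 3 + 7 = 13

13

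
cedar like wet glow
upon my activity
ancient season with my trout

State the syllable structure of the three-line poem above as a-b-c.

5-7-7

Line 1: cedar (2), like (1), wet (1), glow (1) → 5
Line 2: upon (2), my (1), activity (4) → 7
Line 3: ancient (2), season (2), with (1), my (1), trout (1) → 7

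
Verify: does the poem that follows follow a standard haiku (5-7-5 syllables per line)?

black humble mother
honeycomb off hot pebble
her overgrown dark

Line 1: "black humble mother": 1+2+2 = 5 ✓
Line 2: "honeycomb off hot pebble": 3+1+1+2 = 7 ✓
Line 3: "her overgrown dark": 1+3+1 = 5 ✓

Yes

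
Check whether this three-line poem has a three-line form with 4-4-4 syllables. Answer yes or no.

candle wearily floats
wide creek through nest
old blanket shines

No

Line 1: candle(2) + wearily(3) + floats(1) = 6 (expected 4)
Line 2: wide(1) + creek(1) + through(1) + nest(1) = 4 ✓
Line 3: old(1) + blanket(2) + shines(1) = 4 ✓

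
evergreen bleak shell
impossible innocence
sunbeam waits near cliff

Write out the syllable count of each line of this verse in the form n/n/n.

Line 1: evergreen (3), bleak (1), shell (1) → 5
Line 2: impossible (4), innocence (3) → 7
Line 3: sunbeam (2), waits (1), near (1), cliff (1) → 5

5/7/5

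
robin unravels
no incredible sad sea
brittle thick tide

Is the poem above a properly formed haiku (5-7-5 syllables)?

Line 1: robin(2) + unravels(3) = 5 ✓
Line 2: no(1) + incredible(4) + sad(1) + sea(1) = 7 ✓
Line 3: brittle(2) + thick(1) + tide(1) = 4 (expected 5)

No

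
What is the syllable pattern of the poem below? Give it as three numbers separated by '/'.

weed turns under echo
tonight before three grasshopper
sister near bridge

6/8/4

Line 1: "weed turns under echo": 1+1+2+2 = 6
Line 2: "tonight before three grasshopper": 2+2+1+3 = 8
Line 3: "sister near bridge": 2+1+1 = 4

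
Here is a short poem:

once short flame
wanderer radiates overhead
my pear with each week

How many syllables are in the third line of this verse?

5

The third line: my (1), pear (1), with (1), each (1), week (1) → 5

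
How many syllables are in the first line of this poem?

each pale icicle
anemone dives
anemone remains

The first line: each(1) + pale(1) + icicle(3) = 5

5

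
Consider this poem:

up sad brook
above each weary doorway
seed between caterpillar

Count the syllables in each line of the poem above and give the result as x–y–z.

3–7–7

Line 1: up(1) + sad(1) + brook(1) = 3
Line 2: above(2) + each(1) + weary(2) + doorway(2) = 7
Line 3: seed(1) + between(2) + caterpillar(4) = 7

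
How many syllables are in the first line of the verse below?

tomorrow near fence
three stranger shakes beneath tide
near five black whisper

The first line: tomorrow(3) + near(1) + fence(1) = 5

5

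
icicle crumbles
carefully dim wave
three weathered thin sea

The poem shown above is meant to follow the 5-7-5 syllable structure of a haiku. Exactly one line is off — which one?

Line 1: icicle(3) + crumbles(2) = 5 ✓
Line 2: carefully(3) + dim(1) + wave(1) = 5 (expected 7)
Line 3: three(1) + weathered(2) + thin(1) + sea(1) = 5 ✓

Line 2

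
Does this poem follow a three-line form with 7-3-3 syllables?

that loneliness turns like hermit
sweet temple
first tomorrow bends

No

Line 1: that (1), loneliness (3), turns (1), like (1), hermit (2) → 8 (expected 7)
Line 2: sweet (1), temple (2) → 3 ✓
Line 3: first (1), tomorrow (3), bends (1) → 5 (expected 3)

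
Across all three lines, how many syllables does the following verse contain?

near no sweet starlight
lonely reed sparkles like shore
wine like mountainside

17

Line 1: near(1) + no(1) + sweet(1) + starlight(2) = 5
Line 2: lonely(2) + reed(1) + sparkles(2) + like(1) + shore(1) = 7
Line 3: wine(1) + like(1) + mountainside(3) = 5
Total: 5 + 7 + 5 = 17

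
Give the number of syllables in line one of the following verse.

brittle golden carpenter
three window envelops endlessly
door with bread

7

Line one: brittle(2) + golden(2) + carpenter(3) = 7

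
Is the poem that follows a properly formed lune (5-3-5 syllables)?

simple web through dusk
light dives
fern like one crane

Line 1: simple(2) + web(1) + through(1) + dusk(1) = 5 ✓
Line 2: light(1) + dives(1) = 2 (expected 3)
Line 3: fern(1) + like(1) + one(1) + crane(1) = 4 (expected 5)

No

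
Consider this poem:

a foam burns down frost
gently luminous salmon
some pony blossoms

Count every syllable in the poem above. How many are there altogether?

17

Line 1: a (1), foam (1), burns (1), down (1), frost (1) → 5
Line 2: gently (2), luminous (3), salmon (2) → 7
Line 3: some (1), pony (2), blossoms (2) → 5
Total: 5 + 7 + 5 = 17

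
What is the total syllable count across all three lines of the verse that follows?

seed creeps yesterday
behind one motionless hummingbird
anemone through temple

21

Line 1: "seed creeps yesterday": 1+1+3 = 5
Line 2: "behind one motionless hummingbird": 2+1+3+3 = 9
Line 3: "anemone through temple": 4+1+2 = 7
Total: 5 + 9 + 7 = 21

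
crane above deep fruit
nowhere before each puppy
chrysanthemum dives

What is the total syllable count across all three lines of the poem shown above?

17

Line 1: crane(1) + above(2) + deep(1) + fruit(1) = 5
Line 2: nowhere(2) + before(2) + each(1) + puppy(2) = 7
Line 3: chrysanthemum(4) + dives(1) = 5
Total: 5 + 7 + 5 = 17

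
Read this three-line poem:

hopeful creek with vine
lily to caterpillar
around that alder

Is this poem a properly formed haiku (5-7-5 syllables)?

Line 1: "hopeful creek with vine": 2+1+1+1 = 5 ✓
Line 2: "lily to caterpillar": 2+1+4 = 7 ✓
Line 3: "around that alder": 2+1+2 = 5 ✓

Yes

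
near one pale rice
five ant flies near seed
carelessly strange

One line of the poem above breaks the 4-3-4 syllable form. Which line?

Line 2

Line 1: near (1), one (1), pale (1), rice (1) → 4 ✓
Line 2: five (1), ant (1), flies (1), near (1), seed (1) → 5 (expected 3)
Line 3: carelessly (3), strange (1) → 4 ✓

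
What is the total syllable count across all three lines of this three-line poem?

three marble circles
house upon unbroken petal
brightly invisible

19

Line 1: three (1), marble (2), circles (2) → 5
Line 2: house (1), upon (2), unbroken (3), petal (2) → 8
Line 3: brightly (2), invisible (4) → 6
Total: 5 + 8 + 6 = 19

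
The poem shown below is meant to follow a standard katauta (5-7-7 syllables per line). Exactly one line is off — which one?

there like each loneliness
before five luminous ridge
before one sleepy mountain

Line 1: there(1) + like(1) + each(1) + loneliness(3) = 6 (expected 5)
Line 2: before(2) + five(1) + luminous(3) + ridge(1) = 7 ✓
Line 3: before(2) + one(1) + sleepy(2) + mountain(2) = 7 ✓

The first line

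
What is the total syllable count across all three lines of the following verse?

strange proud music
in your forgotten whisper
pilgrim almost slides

Line 1: "strange proud music": 1+1+2 = 4
Line 2: "in your forgotten whisper": 1+1+3+2 = 7
Line 3: "pilgrim almost slides": 2+2+1 = 5
Total: 4 + 7 + 5 = 16

16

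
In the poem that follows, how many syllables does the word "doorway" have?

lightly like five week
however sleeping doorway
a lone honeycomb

"doorway" has 2 syllables.

2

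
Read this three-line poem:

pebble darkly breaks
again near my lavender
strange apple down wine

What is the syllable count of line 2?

7

Line 2: "again near my lavender": 2+1+1+3 = 7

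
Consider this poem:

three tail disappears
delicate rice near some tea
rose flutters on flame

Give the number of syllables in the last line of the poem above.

The last line: "rose flutters on flame": 1+2+1+1 = 5

5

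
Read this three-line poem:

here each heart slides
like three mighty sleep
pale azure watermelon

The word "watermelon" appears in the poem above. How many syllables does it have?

4

"watermelon" has 4 syllables.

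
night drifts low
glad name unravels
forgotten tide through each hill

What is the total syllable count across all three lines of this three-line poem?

Line 1: night(1) + drifts(1) + low(1) = 3
Line 2: glad(1) + name(1) + unravels(3) = 5
Line 3: forgotten(3) + tide(1) + through(1) + each(1) + hill(1) = 7
Total: 3 + 5 + 7 = 15

15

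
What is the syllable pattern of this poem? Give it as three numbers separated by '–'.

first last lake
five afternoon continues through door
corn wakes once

3–9–3

Line 1: first(1) + last(1) + lake(1) = 3
Line 2: five(1) + afternoon(3) + continues(3) + through(1) + door(1) = 9
Line 3: corn(1) + wakes(1) + once(1) = 3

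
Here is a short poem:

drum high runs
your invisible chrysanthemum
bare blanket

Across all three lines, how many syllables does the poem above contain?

Line 1: drum(1) + high(1) + runs(1) = 3
Line 2: your(1) + invisible(4) + chrysanthemum(4) = 9
Line 3: bare(1) + blanket(2) = 3
Total: 3 + 9 + 3 = 15

15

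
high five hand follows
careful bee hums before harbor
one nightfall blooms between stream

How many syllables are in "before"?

"before" has 2 syllables.

2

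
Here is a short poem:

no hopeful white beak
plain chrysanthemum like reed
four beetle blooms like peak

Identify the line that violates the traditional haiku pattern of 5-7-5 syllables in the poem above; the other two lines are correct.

The third line

Line 1: no (1), hopeful (2), white (1), beak (1) → 5 ✓
Line 2: plain (1), chrysanthemum (4), like (1), reed (1) → 7 ✓
Line 3: four (1), beetle (2), blooms (1), like (1), peak (1) → 6 (expected 5)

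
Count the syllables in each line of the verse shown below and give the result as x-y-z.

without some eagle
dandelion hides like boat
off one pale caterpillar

5-7-7

Line 1: without(2) + some(1) + eagle(2) = 5
Line 2: dandelion(4) + hides(1) + like(1) + boat(1) = 7
Line 3: off(1) + one(1) + pale(1) + caterpillar(4) = 7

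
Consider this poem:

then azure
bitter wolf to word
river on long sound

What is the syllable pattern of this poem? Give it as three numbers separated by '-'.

Line 1: then(1) + azure(2) = 3
Line 2: bitter(2) + wolf(1) + to(1) + word(1) = 5
Line 3: river(2) + on(1) + long(1) + sound(1) = 5

3-5-5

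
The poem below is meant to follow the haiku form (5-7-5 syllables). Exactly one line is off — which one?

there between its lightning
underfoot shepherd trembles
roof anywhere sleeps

The first line

Line 1: there(1) + between(2) + its(1) + lightning(2) = 6 (expected 5)
Line 2: underfoot(3) + shepherd(2) + trembles(2) = 7 ✓
Line 3: roof(1) + anywhere(3) + sleeps(1) = 5 ✓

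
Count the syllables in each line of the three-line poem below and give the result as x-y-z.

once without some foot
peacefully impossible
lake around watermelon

5-7-7

Line 1: once(1) + without(2) + some(1) + foot(1) = 5
Line 2: peacefully(3) + impossible(4) = 7
Line 3: lake(1) + around(2) + watermelon(4) = 7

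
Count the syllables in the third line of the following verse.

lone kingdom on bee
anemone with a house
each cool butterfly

5

The third line: "each cool butterfly": 1+1+3 = 5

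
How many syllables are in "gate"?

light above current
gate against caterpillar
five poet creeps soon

1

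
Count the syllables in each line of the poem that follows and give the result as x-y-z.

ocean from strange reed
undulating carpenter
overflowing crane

Line 1: ocean(2) + from(1) + strange(1) + reed(1) = 5
Line 2: undulating(4) + carpenter(3) = 7
Line 3: overflowing(4) + crane(1) = 5

5-7-5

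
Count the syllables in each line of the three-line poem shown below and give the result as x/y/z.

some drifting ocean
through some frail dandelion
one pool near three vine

Line 1: some (1), drifting (2), ocean (2) → 5
Line 2: through (1), some (1), frail (1), dandelion (4) → 7
Line 3: one (1), pool (1), near (1), three (1), vine (1) → 5

5/7/5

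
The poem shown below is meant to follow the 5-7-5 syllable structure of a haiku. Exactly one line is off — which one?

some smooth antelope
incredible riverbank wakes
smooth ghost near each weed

The second line

Line 1: some(1) + smooth(1) + antelope(3) = 5 ✓
Line 2: incredible(4) + riverbank(3) + wakes(1) = 8 (expected 7)
Line 3: smooth(1) + ghost(1) + near(1) + each(1) + weed(1) = 5 ✓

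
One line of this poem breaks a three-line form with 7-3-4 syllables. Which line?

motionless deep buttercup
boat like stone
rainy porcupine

The third line

Line 1: motionless(3) + deep(1) + buttercup(3) = 7 ✓
Line 2: boat(1) + like(1) + stone(1) = 3 ✓
Line 3: rainy(2) + porcupine(3) = 5 (expected 4)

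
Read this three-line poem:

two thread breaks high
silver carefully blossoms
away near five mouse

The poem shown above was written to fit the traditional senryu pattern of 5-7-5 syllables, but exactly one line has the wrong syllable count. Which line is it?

Line 1

Line 1: two(1) + thread(1) + breaks(1) + high(1) = 4 (expected 5)
Line 2: silver(2) + carefully(3) + blossoms(2) = 7 ✓
Line 3: away(2) + near(1) + five(1) + mouse(1) = 5 ✓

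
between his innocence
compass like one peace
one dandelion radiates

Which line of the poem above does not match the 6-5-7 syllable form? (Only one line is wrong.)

The third line

Line 1: between(2) + his(1) + innocence(3) = 6 ✓
Line 2: compass(2) + like(1) + one(1) + peace(1) = 5 ✓
Line 3: one(1) + dandelion(4) + radiates(3) = 8 (expected 7)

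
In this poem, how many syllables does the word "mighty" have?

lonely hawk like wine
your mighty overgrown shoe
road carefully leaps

2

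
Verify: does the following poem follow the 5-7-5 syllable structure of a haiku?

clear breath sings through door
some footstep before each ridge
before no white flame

Yes

Line 1: clear(1) + breath(1) + sings(1) + through(1) + door(1) = 5 ✓
Line 2: some(1) + footstep(2) + before(2) + each(1) + ridge(1) = 7 ✓
Line 3: before(2) + no(1) + white(1) + flame(1) = 5 ✓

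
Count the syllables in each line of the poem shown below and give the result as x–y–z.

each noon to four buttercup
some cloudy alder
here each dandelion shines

Line 1: "each noon to four buttercup": 1+1+1+1+3 = 7
Line 2: "some cloudy alder": 1+2+2 = 5
Line 3: "here each dandelion shines": 1+1+4+1 = 7

7–5–7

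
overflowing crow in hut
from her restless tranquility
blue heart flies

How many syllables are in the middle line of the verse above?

The middle line: "from her restless tranquility": 1+1+2+4 = 8

8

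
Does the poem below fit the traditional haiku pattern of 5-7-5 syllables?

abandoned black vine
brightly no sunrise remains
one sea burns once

Line 1: "abandoned black vine": 3+1+1 = 5 ✓
Line 2: "brightly no sunrise remains": 2+1+2+2 = 7 ✓
Line 3: "one sea burns once": 1+1+1+1 = 4 (expected 5)

No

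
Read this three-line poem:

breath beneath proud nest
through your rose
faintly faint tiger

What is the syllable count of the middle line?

3

The middle line: through (1), your (1), rose (1) → 3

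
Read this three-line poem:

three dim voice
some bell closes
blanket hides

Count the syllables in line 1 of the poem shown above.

Line 1: three (1), dim (1), voice (1) → 3

3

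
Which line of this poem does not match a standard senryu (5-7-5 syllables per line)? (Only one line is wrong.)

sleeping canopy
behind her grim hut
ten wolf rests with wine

Line 1: sleeping (2), canopy (3) → 5 ✓
Line 2: behind (2), her (1), grim (1), hut (1) → 5 (expected 7)
Line 3: ten (1), wolf (1), rests (1), with (1), wine (1) → 5 ✓

Line 2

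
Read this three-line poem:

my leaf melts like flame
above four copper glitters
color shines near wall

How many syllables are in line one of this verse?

Line one: "my leaf melts like flame": 1+1+1+1+1 = 5

5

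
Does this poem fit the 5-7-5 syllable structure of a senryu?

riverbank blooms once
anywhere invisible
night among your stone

Line 1: riverbank (3), blooms (1), once (1) → 5 ✓
Line 2: anywhere (3), invisible (4) → 7 ✓
Line 3: night (1), among (2), your (1), stone (1) → 5 ✓

Yes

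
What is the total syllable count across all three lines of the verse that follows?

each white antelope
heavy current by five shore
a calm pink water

17

Line 1: "each white antelope": 1+1+3 = 5
Line 2: "heavy current by five shore": 2+2+1+1+1 = 7
Line 3: "a calm pink water": 1+1+1+2 = 5
Total: 5 + 7 + 5 = 17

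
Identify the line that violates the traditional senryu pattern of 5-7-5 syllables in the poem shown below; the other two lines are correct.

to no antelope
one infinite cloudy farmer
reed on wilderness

The second line

Line 1: to(1) + no(1) + antelope(3) = 5 ✓
Line 2: one(1) + infinite(3) + cloudy(2) + farmer(2) = 8 (expected 7)
Line 3: reed(1) + on(1) + wilderness(3) = 5 ✓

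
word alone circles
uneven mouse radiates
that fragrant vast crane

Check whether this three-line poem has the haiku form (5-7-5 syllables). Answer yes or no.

Yes

Line 1: word (1), alone (2), circles (2) → 5 ✓
Line 2: uneven (3), mouse (1), radiates (3) → 7 ✓
Line 3: that (1), fragrant (2), vast (1), crane (1) → 5 ✓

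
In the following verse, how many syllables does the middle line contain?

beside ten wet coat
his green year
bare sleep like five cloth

3

The middle line: "his green year": 1+1+1 = 3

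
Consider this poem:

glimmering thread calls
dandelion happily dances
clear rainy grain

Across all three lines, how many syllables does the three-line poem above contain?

Line 1: "glimmering thread calls": 3+1+1 = 5
Line 2: "dandelion happily dances": 4+3+2 = 9
Line 3: "clear rainy grain": 1+2+1 = 4
Total: 5 + 9 + 4 = 18

18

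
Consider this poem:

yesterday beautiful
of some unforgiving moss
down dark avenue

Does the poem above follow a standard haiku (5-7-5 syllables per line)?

Line 1: "yesterday beautiful": 3+3 = 6 (expected 5)
Line 2: "of some unforgiving moss": 1+1+4+1 = 7 ✓
Line 3: "down dark avenue": 1+1+3 = 5 ✓

No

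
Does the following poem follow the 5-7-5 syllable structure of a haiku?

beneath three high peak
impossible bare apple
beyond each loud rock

Yes

Line 1: beneath (2), three (1), high (1), peak (1) → 5 ✓
Line 2: impossible (4), bare (1), apple (2) → 7 ✓
Line 3: beyond (2), each (1), loud (1), rock (1) → 5 ✓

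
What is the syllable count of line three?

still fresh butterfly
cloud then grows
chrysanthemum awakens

7

Line three: chrysanthemum(4) + awakens(3) = 7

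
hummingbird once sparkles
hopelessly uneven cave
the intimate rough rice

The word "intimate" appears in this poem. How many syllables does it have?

3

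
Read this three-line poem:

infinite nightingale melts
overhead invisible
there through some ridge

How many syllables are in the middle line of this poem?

7

The middle line: overhead(3) + invisible(4) = 7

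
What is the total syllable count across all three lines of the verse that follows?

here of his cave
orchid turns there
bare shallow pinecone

13

Line 1: "here of his cave": 1+1+1+1 = 4
Line 2: "orchid turns there": 2+1+1 = 4
Line 3: "bare shallow pinecone": 1+2+2 = 5
Total: 4 + 4 + 5 = 13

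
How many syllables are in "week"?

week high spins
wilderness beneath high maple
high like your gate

1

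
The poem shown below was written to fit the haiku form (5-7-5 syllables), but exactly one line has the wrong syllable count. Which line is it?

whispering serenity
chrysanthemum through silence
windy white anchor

The first line

Line 1: whispering(3) + serenity(4) = 7 (expected 5)
Line 2: chrysanthemum(4) + through(1) + silence(2) = 7 ✓
Line 3: windy(2) + white(1) + anchor(2) = 5 ✓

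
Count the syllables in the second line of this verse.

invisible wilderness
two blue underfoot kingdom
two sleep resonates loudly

The second line: "two blue underfoot kingdom": 1+1+3+2 = 7

7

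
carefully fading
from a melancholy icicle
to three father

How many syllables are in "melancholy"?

4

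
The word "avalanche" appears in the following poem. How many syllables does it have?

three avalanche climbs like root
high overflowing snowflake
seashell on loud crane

"avalanche" has 3 syllables.

3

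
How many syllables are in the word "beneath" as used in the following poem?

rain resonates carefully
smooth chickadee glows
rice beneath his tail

2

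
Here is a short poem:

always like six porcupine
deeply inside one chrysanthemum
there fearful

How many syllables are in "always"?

2

"always" has 2 syllables.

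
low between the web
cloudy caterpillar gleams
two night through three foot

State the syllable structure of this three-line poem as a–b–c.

5–7–5

Line 1: low(1) + between(2) + the(1) + web(1) = 5
Line 2: cloudy(2) + caterpillar(4) + gleams(1) = 7
Line 3: two(1) + night(1) + through(1) + three(1) + foot(1) = 5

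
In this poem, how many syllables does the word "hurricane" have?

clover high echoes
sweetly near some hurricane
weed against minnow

3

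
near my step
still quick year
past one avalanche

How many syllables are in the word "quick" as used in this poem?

1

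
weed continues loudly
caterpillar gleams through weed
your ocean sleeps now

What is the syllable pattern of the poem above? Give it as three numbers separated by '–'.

6–7–5

Line 1: "weed continues loudly": 1+3+2 = 6
Line 2: "caterpillar gleams through weed": 4+1+1+1 = 7
Line 3: "your ocean sleeps now": 1+2+1+1 = 5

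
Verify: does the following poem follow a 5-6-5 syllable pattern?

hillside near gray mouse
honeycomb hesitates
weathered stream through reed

Line 1: "hillside near gray mouse": 2+1+1+1 = 5 ✓
Line 2: "honeycomb hesitates": 3+3 = 6 ✓
Line 3: "weathered stream through reed": 2+1+1+1 = 5 ✓

Yes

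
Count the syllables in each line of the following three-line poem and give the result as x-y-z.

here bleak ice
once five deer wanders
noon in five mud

3-5-4

Line 1: here (1), bleak (1), ice (1) → 3
Line 2: once (1), five (1), deer (1), wanders (2) → 5
Line 3: noon (1), in (1), five (1), mud (1) → 4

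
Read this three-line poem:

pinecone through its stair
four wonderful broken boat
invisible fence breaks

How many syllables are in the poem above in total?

Line 1: pinecone(2) + through(1) + its(1) + stair(1) = 5
Line 2: four(1) + wonderful(3) + broken(2) + boat(1) = 7
Line 3: invisible(4) + fence(1) + breaks(1) = 6
Total: 5 + 7 + 6 = 18

18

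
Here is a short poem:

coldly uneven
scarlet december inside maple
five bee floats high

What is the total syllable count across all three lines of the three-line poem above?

Line 1: "coldly uneven": 2+3 = 5
Line 2: "scarlet december inside maple": 2+3+2+2 = 9
Line 3: "five bee floats high": 1+1+1+1 = 4
Total: 5 + 9 + 4 = 18

18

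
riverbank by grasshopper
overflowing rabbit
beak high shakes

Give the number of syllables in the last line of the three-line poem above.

The last line: beak(1) + high(1) + shakes(1) = 3

3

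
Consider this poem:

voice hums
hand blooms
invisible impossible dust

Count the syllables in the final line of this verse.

The final line: "invisible impossible dust": 4+4+1 = 9

9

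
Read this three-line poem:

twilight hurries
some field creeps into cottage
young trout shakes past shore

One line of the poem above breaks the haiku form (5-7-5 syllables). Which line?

The first line

Line 1: twilight(2) + hurries(2) = 4 (expected 5)
Line 2: some(1) + field(1) + creeps(1) + into(2) + cottage(2) = 7 ✓
Line 3: young(1) + trout(1) + shakes(1) + past(1) + shore(1) = 5 ✓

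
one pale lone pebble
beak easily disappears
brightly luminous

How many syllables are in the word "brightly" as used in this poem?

2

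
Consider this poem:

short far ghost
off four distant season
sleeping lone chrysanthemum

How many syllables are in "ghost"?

"ghost" has 1 syllable.

1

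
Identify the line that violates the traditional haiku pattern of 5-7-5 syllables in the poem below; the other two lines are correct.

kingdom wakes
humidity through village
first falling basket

The first line

Line 1: kingdom(2) + wakes(1) = 3 (expected 5)
Line 2: humidity(4) + through(1) + village(2) = 7 ✓
Line 3: first(1) + falling(2) + basket(2) = 5 ✓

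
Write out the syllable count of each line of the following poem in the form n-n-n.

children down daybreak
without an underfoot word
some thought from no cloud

5-7-5

Line 1: children (2), down (1), daybreak (2) → 5
Line 2: without (2), an (1), underfoot (3), word (1) → 7
Line 3: some (1), thought (1), from (1), no (1), cloud (1) → 5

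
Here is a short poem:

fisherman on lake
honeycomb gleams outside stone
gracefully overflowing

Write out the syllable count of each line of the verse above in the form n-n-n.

5-7-7

Line 1: "fisherman on lake": 3+1+1 = 5
Line 2: "honeycomb gleams outside stone": 3+1+2+1 = 7
Line 3: "gracefully overflowing": 3+4 = 7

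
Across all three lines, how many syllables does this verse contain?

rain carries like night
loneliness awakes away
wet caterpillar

Line 1: rain(1) + carries(2) + like(1) + night(1) = 5
Line 2: loneliness(3) + awakes(2) + away(2) = 7
Line 3: wet(1) + caterpillar(4) = 5
Total: 5 + 7 + 5 = 17

17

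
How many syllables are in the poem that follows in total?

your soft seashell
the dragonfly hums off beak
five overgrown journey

17

Line 1: "your soft seashell": 1+1+2 = 4
Line 2: "the dragonfly hums off beak": 1+3+1+1+1 = 7
Line 3: "five overgrown journey": 1+3+2 = 6
Total: 4 + 7 + 6 = 17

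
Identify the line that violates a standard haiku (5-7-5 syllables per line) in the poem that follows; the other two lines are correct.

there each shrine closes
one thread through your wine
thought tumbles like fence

Line 1: "there each shrine closes": 1+1+1+2 = 5 ✓
Line 2: "one thread through your wine": 1+1+1+1+1 = 5 (expected 7)
Line 3: "thought tumbles like fence": 1+2+1+1 = 5 ✓

The second line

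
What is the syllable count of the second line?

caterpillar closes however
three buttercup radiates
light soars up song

The second line: three (1), buttercup (3), radiates (3) → 7

7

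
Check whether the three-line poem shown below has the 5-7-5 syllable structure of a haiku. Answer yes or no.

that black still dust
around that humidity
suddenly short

No

Line 1: "that black still dust": 1+1+1+1 = 4 (expected 5)
Line 2: "around that humidity": 2+1+4 = 7 ✓
Line 3: "suddenly short": 3+1 = 4 (expected 5)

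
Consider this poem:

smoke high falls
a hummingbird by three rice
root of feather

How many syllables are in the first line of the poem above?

3

The first line: "smoke high falls": 1+1+1 = 3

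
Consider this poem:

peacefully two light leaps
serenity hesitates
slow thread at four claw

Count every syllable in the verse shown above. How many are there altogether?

Line 1: "peacefully two light leaps": 3+1+1+1 = 6
Line 2: "serenity hesitates": 4+3 = 7
Line 3: "slow thread at four claw": 1+1+1+1+1 = 5
Total: 6 + 7 + 5 = 18

18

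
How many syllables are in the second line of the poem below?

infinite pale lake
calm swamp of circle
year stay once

5

The second line: calm(1) + swamp(1) + of(1) + circle(2) = 5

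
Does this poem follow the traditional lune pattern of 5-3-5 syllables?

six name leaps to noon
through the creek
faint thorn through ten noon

Yes

Line 1: "six name leaps to noon": 1+1+1+1+1 = 5 ✓
Line 2: "through the creek": 1+1+1 = 3 ✓
Line 3: "faint thorn through ten noon": 1+1+1+1+1 = 5 ✓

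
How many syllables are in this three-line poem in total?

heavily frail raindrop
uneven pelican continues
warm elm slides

18

Line 1: "heavily frail raindrop": 3+1+2 = 6
Line 2: "uneven pelican continues": 3+3+3 = 9
Line 3: "warm elm slides": 1+1+1 = 3
Total: 6 + 9 + 3 = 18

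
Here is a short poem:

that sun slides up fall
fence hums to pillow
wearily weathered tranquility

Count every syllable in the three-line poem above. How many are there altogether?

19

Line 1: that (1), sun (1), slides (1), up (1), fall (1) → 5
Line 2: fence (1), hums (1), to (1), pillow (2) → 5
Line 3: wearily (3), weathered (2), tranquility (4) → 9
Total: 5 + 5 + 9 = 19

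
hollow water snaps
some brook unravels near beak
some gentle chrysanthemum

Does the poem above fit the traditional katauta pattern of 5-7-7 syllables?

Line 1: "hollow water snaps": 2+2+1 = 5 ✓
Line 2: "some brook unravels near beak": 1+1+3+1+1 = 7 ✓
Line 3: "some gentle chrysanthemum": 1+2+4 = 7 ✓

Yes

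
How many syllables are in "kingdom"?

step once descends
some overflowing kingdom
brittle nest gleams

2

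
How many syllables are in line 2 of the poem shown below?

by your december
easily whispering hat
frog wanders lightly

7

Line 2: "easily whispering hat": 3+3+1 = 7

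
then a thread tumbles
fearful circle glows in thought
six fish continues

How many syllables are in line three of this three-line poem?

5

Line three: "six fish continues": 1+1+3 = 5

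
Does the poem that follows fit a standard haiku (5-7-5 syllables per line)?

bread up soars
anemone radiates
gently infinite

Line 1: "bread up soars": 1+1+1 = 3 (expected 5)
Line 2: "anemone radiates": 4+3 = 7 ✓
Line 3: "gently infinite": 2+3 = 5 ✓

No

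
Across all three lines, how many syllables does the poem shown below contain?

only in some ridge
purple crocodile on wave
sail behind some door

17

Line 1: "only in some ridge": 2+1+1+1 = 5
Line 2: "purple crocodile on wave": 2+3+1+1 = 7
Line 3: "sail behind some door": 1+2+1+1 = 5
Total: 5 + 7 + 5 = 17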